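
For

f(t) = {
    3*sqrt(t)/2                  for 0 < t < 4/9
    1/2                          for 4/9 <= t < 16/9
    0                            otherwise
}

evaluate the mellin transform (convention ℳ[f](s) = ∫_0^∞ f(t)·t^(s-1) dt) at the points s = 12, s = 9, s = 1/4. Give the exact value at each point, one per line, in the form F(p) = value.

strip the power substitution: 3*t/2 on [0, 2/3); 1/2 on [2/3, 4/3)
invert the common scale on t to get t on [0, 1); 1/2 on [1, 2)
integrate the 2 segments split at 4/9, then add the results
[0, 4/9) adds the kernel integral of 3*sqrt(t)/2
segment 4/9 to 16/9 holds 1/2; add its integral

F(12) = 293203116818432/7060738412025
F(9) = 72537473024/7360989291
F(1/4) = -2*sqrt(6)/9 + 4*sqrt(3)/3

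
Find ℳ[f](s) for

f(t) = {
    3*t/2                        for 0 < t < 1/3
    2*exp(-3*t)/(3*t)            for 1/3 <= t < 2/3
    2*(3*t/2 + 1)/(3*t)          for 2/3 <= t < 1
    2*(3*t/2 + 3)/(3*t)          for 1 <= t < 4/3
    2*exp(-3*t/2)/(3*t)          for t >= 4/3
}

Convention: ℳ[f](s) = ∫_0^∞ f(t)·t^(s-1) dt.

(6*2**s*s*(s - 1)*(s + 1)*uppergamma(s - 1, 2) - 12*2**s*(s - 1)*(s + 1) - 6*2**s*(s + 1) - 8*3**s*(s - 1)*(s + 1) - 8*3**s*(s + 1) + 15*4**s*(s - 1)*(s + 1) + 9*4**s*(s + 1) + 12*s*(s - 1)*(s + 1)*uppergamma(s - 1, 1) - 12*s*(s - 1)*(s + 1)*uppergamma(s - 1, 2) + 3*s*(s - 1))/(6*3**s*s*(s - 1)*(s + 1))
  Re(s) > -1

back out the common scale on t: t on [0, 1/2); exp(-2*t)/t on [1/2, 1); (t + 1)/t on [1, 3/2); …
undo the shared t-power: t**2 on [0, 1/2); exp(-2*t) on [1/2, 1); t + 1 on [1, 3/2); …
decompose at 1/3, 2/3, 1, 4/3; ℳ[f](s) sums the 5 pieces' integrals
[0, 1/3) adds the kernel integral of 3*t/2
for t in [1/3, 2/3): the term is ∫ 2*exp(-3*t)/(3*t)·t^(s-1)
∫ 2*(3*t/2 + 1)/(3*t)·t^(s-1) over [2/3, 1)
between 1 and 4/3 the integrand is 2*(3*t/2 + 3)/(3*t)·t^(s-1)
∫ 2*exp(-3*t/2)/(3*t)·t^(s-1) over [4/3, ∞)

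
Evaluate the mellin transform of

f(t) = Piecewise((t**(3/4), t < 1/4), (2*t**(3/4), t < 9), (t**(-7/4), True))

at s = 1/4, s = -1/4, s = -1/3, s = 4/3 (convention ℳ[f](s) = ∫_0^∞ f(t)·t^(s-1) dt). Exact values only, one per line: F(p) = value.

F(1/4) = 5759/324
F(-1/4) = 1783/162
F(-1/3) = -6*2**(1/6)/5 + 9724*3**(5/6)/2025
F(4/3) = 2**(5/6)*(-3 + 7856*6**(1/6))/200

remove the power substitution first: t**(3/2) on [0, 1/2); 2*t**(3/2) on [1/2, 3); t**(-7/2) on [3, ∞)
the shared t-power comes off first: t on [0, 1/2); 2*t on [1/2, 3); t**(-4) on [3, ∞)
summing 3 kernel integrals split by 1/4, 9 yields ℳ[f](s)
for t in [0, 1/4): the term is ∫ t**(3/4)·t^(s-1)
over [1/4, 9), the kernel integral of 2*t**(3/4) enters the sum
on [9, ∞) integrate f = t**(-7/4) against the kernel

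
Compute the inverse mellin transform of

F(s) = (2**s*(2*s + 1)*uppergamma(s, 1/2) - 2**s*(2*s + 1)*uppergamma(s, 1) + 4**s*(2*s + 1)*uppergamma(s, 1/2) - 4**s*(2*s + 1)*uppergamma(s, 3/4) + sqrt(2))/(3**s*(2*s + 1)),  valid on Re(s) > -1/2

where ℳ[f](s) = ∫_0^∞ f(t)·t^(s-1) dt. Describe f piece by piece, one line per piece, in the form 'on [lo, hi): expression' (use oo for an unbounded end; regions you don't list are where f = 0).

on [0, 1/3): sqrt(6)*sqrt(t)/2
on [1/3, 2/3): exp(-3*t/2)
on [2/3, 1): exp(-3*t/4)

peel off the common scale on t: sqrt(t) on [0, 1/2); exp(-t) on [1/2, 1); exp(-t/2) on [1, 3/2)
breakpoints 1/3, 2/3: one integral from each of the 3 segments
∫ over [0, 1/3) of sqrt(6)*sqrt(t)/2·t^(s-1) joins the sum
between 1/3 and 2/3 the integrand is exp(-3*t/2)·t^(s-1)
on [2/3, 1): add ∫ exp(-3*t/4)·t^(s-1) dt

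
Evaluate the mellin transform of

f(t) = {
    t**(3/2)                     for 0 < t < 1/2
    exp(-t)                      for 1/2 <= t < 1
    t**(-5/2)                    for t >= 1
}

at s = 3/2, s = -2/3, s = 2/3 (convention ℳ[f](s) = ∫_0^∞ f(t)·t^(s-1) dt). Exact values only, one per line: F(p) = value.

linearity at 1/2, 1 turns ℳ[f](s) into 3 summed integrals
the [0, 1/2) slice contributes ∫ t**(3/2)·t^(s-1) dt
∫ exp(-t)·t^(s-1) over [1/2, 1)
the [1, ∞) slice contributes ∫ t**(-5/2)·t^(s-1) dt

F(3/2) = -exp(-1) - sqrt(pi)*erfc(1)/2 + sqrt(pi)*erfc(sqrt(2)/2)/2 + sqrt(2)*exp(-1/2)/2 + 25/24
F(-2/3) = -uppergamma(-2/3, 1) + 6/19 + uppergamma(-2/3, 1/2) + 3*2**(1/6)/5
F(2/3) = -uppergamma(2/3, 1) + 3*2**(5/6)/52 + 6/11 + uppergamma(2/3, 1/2)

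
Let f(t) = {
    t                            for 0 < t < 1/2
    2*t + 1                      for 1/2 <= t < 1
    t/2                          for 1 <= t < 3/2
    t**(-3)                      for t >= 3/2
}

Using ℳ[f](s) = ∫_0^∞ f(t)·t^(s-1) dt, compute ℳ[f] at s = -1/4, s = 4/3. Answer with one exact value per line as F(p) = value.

along the cuts 1/2, 1, 3/2, ℳ[f](s) splits into 4 integrals
segment [0, 1/2) carries t; integrate it
between 1/2 and 1 the integrand is (2*t + 1)·t^(s-1)
on [1, 3/2): add ∫ t/2·t^(s-1) dt
∫ t**(-3)·t^(s-1) over [3/2, ∞)

F(-1/4) = 2**(1/4)*(-1053*2**(3/4) + 383*3**(3/4) + 3510)/1053
F(4/3) = 2**(2/3)*(-405 + 629*3**(1/3) + 1170*2**(1/3))/1680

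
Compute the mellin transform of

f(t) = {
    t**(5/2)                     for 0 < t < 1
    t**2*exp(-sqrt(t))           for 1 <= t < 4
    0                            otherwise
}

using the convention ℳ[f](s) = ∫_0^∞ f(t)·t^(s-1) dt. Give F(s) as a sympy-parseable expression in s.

2*((2*s + 5)*uppergamma(2*s + 4, 1) - (2*s + 5)*uppergamma(2*s + 4, 2) + 1)/(2*s + 5)
  Re(s) > -5/2

back out the shared t-power: sqrt(t) on [0, 1); exp(-sqrt(t)) on [1, 4)
undo the power substitution: t on [0, 1); exp(-t) on [1, 2)
along the cuts 1, ℳ[f](s) splits into 2 integrals
∫ t**(5/2)·t^(s-1) over [0, 1)
on [1, 4): add ∫ t**2*exp(-sqrt(t))·t^(s-1) dt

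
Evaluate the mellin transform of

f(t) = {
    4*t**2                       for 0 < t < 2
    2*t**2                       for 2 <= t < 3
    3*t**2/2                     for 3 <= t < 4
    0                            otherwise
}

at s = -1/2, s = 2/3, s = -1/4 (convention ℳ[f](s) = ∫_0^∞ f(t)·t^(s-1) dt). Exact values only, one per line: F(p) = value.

linearity at 2, 3 turns ℳ[f](s) into 3 summed integrals
segment 0 to 2 holds 4*t**2; add its integral
piece [2, 3): integrate 2*t**2 against the kernel
∫ 3*t**2/2·t^(s-1) over [3, 4)

F(-1/2) = sqrt(3) + 8*sqrt(2)/3 + 8
F(2/3) = 27*3**(2/3)/16 + 3*2**(2/3) + 18*2**(1/3)
F(-1/4) = 6*3**(3/4)/7 + 16*2**(3/4)/7 + 48*sqrt(2)/7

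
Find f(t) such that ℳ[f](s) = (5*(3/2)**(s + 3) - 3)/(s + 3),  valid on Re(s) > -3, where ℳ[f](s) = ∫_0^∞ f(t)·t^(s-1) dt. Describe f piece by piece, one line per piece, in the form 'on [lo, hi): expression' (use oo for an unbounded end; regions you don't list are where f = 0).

along the cuts 1, ℳ[f](s) splits into 2 integrals
piece [0, 1): integrate 2*t**3 against the kernel
∫ over [1, 3/2) of 5*t**3·t^(s-1) joins the sum

on [0, 1): 2*t**3
on [1, 3/2): 5*t**3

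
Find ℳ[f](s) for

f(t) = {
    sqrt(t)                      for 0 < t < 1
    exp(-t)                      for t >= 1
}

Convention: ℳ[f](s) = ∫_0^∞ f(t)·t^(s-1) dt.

((2*s + 1)*uppergamma(s, 1) + 2)/(2*s + 1)
  Re(s) > -1/2

along the cuts 1, ℳ[f](s) splits into 2 integrals
∫ sqrt(t)·t^(s-1) over [0, 1)
for t in [1, ∞): the term is ∫ exp(-t)·t^(s-1)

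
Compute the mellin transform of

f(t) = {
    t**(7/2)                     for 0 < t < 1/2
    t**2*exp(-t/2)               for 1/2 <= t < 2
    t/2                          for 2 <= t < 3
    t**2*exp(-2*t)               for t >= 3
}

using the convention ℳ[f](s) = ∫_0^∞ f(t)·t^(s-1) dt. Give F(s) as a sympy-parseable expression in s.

(4*24**s*(s + 1)*(2*s + 7)*uppergamma(s + 2, 1/4) - 4*24**s*(s + 1)*(2*s + 7)*uppergamma(s + 2, 1) - 24**s*(2*s + 7) + 3*6**(2*s)*(2*s + 7)/2 + 6**s*(s + 1)*(2*s + 7)*uppergamma(s + 2, 6)/4 + sqrt(2)*6**s*(s + 1)/8)/(12**s*(s + 1)*(2*s + 7))
  Re(s) > -7/2

back out the shared t-power: t**(3/2) on [0, 1/2); exp(-t/2) on [1/2, 2); 1/(2*t) on [2, 3); …
along the cuts 1/2, 2, 3, ℳ[f](s) splits into 4 integrals
piece [0, 1/2): integrate t**(7/2) against the kernel
on [1/2, 2) integrate f = t**2*exp(-t/2) against the kernel
segment [2, 3) carries t/2; integrate it
piece [3, ∞): integrate t**2*exp(-2*t) against the kernel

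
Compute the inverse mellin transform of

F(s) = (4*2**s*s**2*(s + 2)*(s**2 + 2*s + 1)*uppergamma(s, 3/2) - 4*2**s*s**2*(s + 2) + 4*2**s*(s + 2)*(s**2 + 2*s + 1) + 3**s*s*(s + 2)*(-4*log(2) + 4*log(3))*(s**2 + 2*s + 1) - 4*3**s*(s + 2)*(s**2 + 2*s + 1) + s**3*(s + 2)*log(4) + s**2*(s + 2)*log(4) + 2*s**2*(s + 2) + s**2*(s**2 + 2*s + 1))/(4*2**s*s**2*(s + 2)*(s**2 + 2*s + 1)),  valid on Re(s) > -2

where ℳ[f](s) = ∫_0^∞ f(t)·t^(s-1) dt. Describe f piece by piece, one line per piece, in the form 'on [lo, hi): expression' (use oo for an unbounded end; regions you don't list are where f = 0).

cuts at 1/2, 1, 3/2: linearity sums the 4 kernel integrals
[0, 1/2) adds the kernel integral of t**2
segment 1/2 to 1 holds t*log(t); add its integral
for t in [1, 3/2): the term is ∫ log(t)·t^(s-1)
∫ exp(-t)·t^(s-1) over [3/2, ∞)

on [0, 1/2): t**2
on [1/2, 1): t*log(t)
on [1, 3/2): log(t)
on [3/2, oo): exp(-t)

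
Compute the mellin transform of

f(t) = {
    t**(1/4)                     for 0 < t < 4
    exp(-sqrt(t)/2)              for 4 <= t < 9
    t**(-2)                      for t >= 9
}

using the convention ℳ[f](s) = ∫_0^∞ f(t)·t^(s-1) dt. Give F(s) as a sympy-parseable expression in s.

(162*2**(2*s)*(s - 2)*(4*s + 1)*uppergamma(2*s, 1) - 162*2**(2*s)*(s - 2)*(4*s + 1)*uppergamma(2*s, 3/2) + 324*2**(2*s + 1/2)*(s - 2) - 9**s*(4*s + 1))/(81*(s - 2)*(4*s + 1))
  -1/4 < Re(s) < 2

peel off the power substitution: sqrt(t) on [0, 2); exp(-t/2) on [2, 3); t**(-4) on [3, ∞)
treat the 3 regions marked off by 4, 9 separately and sum
segment 0 to 4 holds t**(1/4); add its integral
[4, 9) adds the kernel integral of exp(-sqrt(t)/2)
∫ t**(-2)·t^(s-1) over [9, ∞)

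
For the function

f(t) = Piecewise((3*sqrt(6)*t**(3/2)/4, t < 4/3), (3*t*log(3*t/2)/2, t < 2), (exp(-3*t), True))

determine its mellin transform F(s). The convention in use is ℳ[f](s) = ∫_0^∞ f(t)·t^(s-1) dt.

(-12**s*s*(2*s + 3)*log(4) - 12**s*(2*s + 3)*log(4) + 12**s*(4*s + 6) + 12**s*sqrt(2)*(4*s**2 + 8*s + 4) + 3*18**s*s*(2*s + 3)*log(3) + 18**s*(-6*s - 9) + 3*18**s*(2*s + 3)*log(3) + 3**s*(2*s + 3)*(s**2 + 2*s + 1)*uppergamma(s, 6))/(9**s*(2*s + 3)*(s**2 + 2*s + 1))
  Re(s) > -3/2

the common scale on t comes off first: t**(3/2) on [0, 2); t*log(t) on [2, 3); exp(-2*t) on [3, ∞)
treat the 3 regions marked off by 4/3, 2 separately and sum
on [0, 4/3): add ∫ 3*sqrt(6)*t**(3/2)/4·t^(s-1) dt
∫ 3*t*log(3*t/2)/2·t^(s-1) over [4/3, 2)
for t in [2, ∞): the term is ∫ exp(-3*t)·t^(s-1)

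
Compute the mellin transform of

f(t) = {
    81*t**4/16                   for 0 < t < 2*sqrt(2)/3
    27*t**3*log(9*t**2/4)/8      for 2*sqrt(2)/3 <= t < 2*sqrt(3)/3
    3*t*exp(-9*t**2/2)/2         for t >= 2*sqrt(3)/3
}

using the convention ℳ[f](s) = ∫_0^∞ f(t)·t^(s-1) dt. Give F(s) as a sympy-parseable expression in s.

undo the common scale on t: t**4 on [0, sqrt(2)); t**3*log(t**2) on [sqrt(2), sqrt(3)); t*exp(-2*t**2) on [sqrt(3), ∞)
peel off the shared t-power: t**3 on [0, sqrt(2)); t**2*log(t**2) on [sqrt(2), sqrt(3)); exp(-2*t**2) on [sqrt(3), ∞)
reversing the power substitution: t**(3/2) on [0, 2); t*log(t) on [2, 3); exp(-2*t) on [3, ∞)
breakpoints 2*sqrt(2)/3, 2*sqrt(3)/3: one integral from each of the 3 segments
segment 0 to 2*sqrt(2)/3 holds 81*t**4/16; add its integral
∫ 27*t**3*log(9*t**2/4)/8·t^(s-1) over [2*sqrt(2)/3, 2*sqrt(3)/3)
segment 2*sqrt(3)/3 to ∞ holds 3*t*exp(-9*t**2/2)/2; add its integral

6**(-s/2 - 1/2)*(-12**(s/2 + 1/2)*(s + 1)*(s + 4)*log(2) - 2*12**(s/2 + 1/2)*(s + 4)*log(2) + 2*12**(s/2 + 1/2)*(s + 4) + 4*12**(s/2 + 1/2)*sqrt(2)*(s + (s + 1)**2/4 + 2) + 3*18**(s/2 + 1/2)*(s + 1)*(s + 4)*log(3)/2 - 3*18**(s/2 + 1/2)*(s + 4) + 3*18**(s/2 + 1/2)*(s + 4)*log(3) + 3**(s/2 + 1/2)*(s + 4)*(s + (s + 1)**2/4 + 2)*uppergamma(s/2 + 1/2, 6))/(2*(3/2)**s*(s + 4)*(s + (s + 1)**2/4 + 2))
  Re(s) > -4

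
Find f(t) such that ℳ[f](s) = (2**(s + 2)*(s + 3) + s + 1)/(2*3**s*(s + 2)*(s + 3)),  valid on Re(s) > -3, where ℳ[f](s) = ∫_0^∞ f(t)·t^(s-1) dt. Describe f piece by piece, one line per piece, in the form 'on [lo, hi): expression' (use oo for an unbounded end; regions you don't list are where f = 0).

back out the common scale on t: t**3 on [0, 1); t**2/2 on [1, 2)
undo the shared t-power: t on [0, 1); 1/2 on [1, 2)
slice at 1/3, transform all 2 pieces, and sum them
on [0, 1/3) integrate f = 27*t**3 against the kernel
the [1/3, 2/3) slice contributes ∫ 9*t**2/2·t^(s-1) dt

on [0, 1/3): 27*t**3
on [1/3, 2/3): 9*t**2/2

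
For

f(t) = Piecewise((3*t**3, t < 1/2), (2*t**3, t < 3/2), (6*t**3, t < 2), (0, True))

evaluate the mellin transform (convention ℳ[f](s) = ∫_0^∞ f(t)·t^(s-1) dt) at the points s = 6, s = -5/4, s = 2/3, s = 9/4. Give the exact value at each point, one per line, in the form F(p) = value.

F(6) = 1494133/4608
F(-5/4) = 2**(1/4)*(-12*3**(3/4) + 1 + 48*sqrt(2))/7
F(2/3) = 3*2**(1/3)*(-108*3**(2/3) + 1 + 768*2**(1/3))/176
F(9/4) = 2**(1/4)*(-972*sqrt(2)*3**(1/4) + sqrt(2) + 12288)/336

cuts at 1/2, 3/2: linearity sums the 3 kernel integrals
∫ 3*t**3·t^(s-1) over [0, 1/2)
between 1/2 and 3/2 the integrand is 2*t**3·t^(s-1)
for t in [3/2, 2): the term is ∫ 6*t**3·t^(s-1)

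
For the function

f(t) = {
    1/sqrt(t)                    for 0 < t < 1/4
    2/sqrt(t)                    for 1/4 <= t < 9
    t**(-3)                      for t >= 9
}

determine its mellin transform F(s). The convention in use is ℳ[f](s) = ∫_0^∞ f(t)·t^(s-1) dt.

(972*36**s*(s - 3) + 6**(2*s)*(1 - 2*s) - 2916*s + 8748)/(729*2**(2*s)*(s - 3)*(2*s - 1))
  1/2 < Re(s) < 3

remove the shared t-power first: sqrt(t) on [0, 1/4); 2*sqrt(t) on [1/4, 9); t**(-2) on [9, ∞)
undo the power substitution: t on [0, 1/2); 2*t on [1/2, 3); t**(-4) on [3, ∞)
breakpoints 1/4, 9: one integral from each of the 3 segments
for t in [0, 1/4): the term is ∫ 1/sqrt(t)·t^(s-1)
between 1/4 and 9 the integrand is 2/sqrt(t)·t^(s-1)
on [9, ∞) integrate f = t**(-3) against the kernel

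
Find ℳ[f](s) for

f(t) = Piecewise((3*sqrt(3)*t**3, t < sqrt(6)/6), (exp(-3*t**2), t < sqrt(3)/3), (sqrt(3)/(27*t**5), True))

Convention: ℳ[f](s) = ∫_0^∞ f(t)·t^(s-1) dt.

strip the power substitution: 3*sqrt(3)*t**(3/2) on [0, 1/6); exp(-3*t) on [1/6, 1/3); sqrt(3)/(27*t**(5/2)) on [1/3, ∞)
remove the common scale on t first: t**(3/2) on [0, 1/2); exp(-t) on [1/2, 1); t**(-5/2) on [1, ∞)
breakpoints sqrt(6)/6, sqrt(3)/3: one integral from each of the 3 segments
on [0, sqrt(6)/6): add ∫ 3*sqrt(3)*t**3·t^(s-1) dt
the [sqrt(6)/6, sqrt(3)/3) slice contributes ∫ exp(-3*t**2)·t^(s-1) dt
[sqrt(3)/3, ∞) adds the kernel integral of sqrt(3)/(27*t**5)

(2*2**(s/2)*(s - 5)*(s + 3)*uppergamma(s/2, 1/2) - 2*2**(s/2)*(s - 5)*(s + 3)*uppergamma(s/2, 1) - 4*2**(s/2)*(s + 3) + sqrt(2)*(s - 5))/(4*6**(s/2)*(s - 5)*(s + 3))
  -3 < Re(s) < 5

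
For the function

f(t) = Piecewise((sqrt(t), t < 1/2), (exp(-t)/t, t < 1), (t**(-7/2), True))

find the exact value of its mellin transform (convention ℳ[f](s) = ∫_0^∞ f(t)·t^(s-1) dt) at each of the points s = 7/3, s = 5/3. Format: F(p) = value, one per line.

undo the shared t-power: t**(3/2) on [0, 1/2); exp(-t) on [1/2, 1); t**(-5/2) on [1, ∞)
f breaks at 1/2, 1 into 3 integrals to sum
between 0 and 1/2 the integrand is sqrt(t)·t^(s-1)
on [1/2, 1): add ∫ exp(-t)/t·t^(s-1) dt
[1, ∞) adds the kernel integral of t**(-7/2)

F(7/3) = -uppergamma(4/3, 1) + 3*2**(1/6)/68 + uppergamma(4/3, 1/2) + 6/7
F(5/3) = -uppergamma(2/3, 1) + 3*2**(5/6)/52 + 6/11 + uppergamma(2/3, 1/2)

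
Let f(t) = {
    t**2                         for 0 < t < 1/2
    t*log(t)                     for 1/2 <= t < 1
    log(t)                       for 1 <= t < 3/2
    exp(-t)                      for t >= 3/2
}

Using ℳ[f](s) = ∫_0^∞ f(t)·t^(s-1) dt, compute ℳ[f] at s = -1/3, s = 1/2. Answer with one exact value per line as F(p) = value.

summing 4 kernel integrals split by 1/2, 1, 3/2 yields ℳ[f](s)
[0, 1/2) adds the kernel integral of t**2
[1/2, 1) adds the kernel integral of t*log(t)
piece [1, 3/2): integrate log(t) against the kernel
[3/2, ∞) adds the kernel integral of exp(-t)

F(-1/3) = 2**(1/3)*(-120*3**(2/3) + log(2**(30 + 40*3**(2/3))/3**(40*3**(2/3))) + 20*2**(2/3)*uppergamma(-1/3, 3/2) + 51 + 135*2**(2/3))/40
F(1/2) = -2*sqrt(6) + sqrt(pi)*erfc(sqrt(6)/2) + 29*sqrt(2)/180 + log(2**(-sqrt(6) + sqrt(2)/6)*3**(sqrt(6))) + 32/9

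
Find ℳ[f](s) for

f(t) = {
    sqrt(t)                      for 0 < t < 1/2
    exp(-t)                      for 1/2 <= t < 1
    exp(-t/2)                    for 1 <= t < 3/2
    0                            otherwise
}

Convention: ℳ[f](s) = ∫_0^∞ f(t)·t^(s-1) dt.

summing 3 kernel integrals split by 1/2, 1 yields ℳ[f](s)
[0, 1/2) adds the kernel integral of sqrt(t)
for t in [1/2, 1): the term is ∫ exp(-t)·t^(s-1)
segment 1 to 3/2 holds exp(-t/2); add its integral

(2**s*(2*s + 1)*uppergamma(s, 1/2) - 2**s*(2*s + 1)*uppergamma(s, 1) + 4**s*(2*s + 1)*uppergamma(s, 1/2) - 4**s*(2*s + 1)*uppergamma(s, 3/4) + sqrt(2))/(2**s*(2*s + 1))
  Re(s) > -1/2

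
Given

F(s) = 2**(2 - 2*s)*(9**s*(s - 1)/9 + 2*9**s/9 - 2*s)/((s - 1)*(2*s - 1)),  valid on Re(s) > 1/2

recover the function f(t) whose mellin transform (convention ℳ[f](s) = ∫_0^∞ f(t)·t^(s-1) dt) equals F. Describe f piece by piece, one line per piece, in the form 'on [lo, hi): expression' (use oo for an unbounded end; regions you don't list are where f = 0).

on [0, 1/4): 1/sqrt(t)
on [1/4, 9/4): (2 - sqrt(t))/t

the shared t-power comes off first: sqrt(t) on [0, 1/4); 2 - sqrt(t) on [1/4, 9/4)
the power substitution comes off first: t on [0, 1/2); 2 - t on [1/2, 3/2)
cuts at 1/4: linearity sums the 2 kernel integrals
on [0, 1/4) integrate f = 1/sqrt(t) against the kernel
for t in [1/4, 9/4): the term is ∫ (2 - sqrt(t))/t·t^(s-1)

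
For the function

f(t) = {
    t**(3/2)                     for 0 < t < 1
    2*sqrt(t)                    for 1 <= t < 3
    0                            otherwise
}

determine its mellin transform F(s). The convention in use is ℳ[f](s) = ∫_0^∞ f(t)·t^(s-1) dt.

(4*sqrt(3)*3**s*(2*s + 3) - 4*s - 10)/((2*s + 1)*(2*s + 3))
  Re(s) > -3/2

treat the 2 regions marked off by 1 separately and sum
∫ t**(3/2)·t^(s-1) over [0, 1)
over [1, 3), the kernel integral of 2*sqrt(t) enters the sum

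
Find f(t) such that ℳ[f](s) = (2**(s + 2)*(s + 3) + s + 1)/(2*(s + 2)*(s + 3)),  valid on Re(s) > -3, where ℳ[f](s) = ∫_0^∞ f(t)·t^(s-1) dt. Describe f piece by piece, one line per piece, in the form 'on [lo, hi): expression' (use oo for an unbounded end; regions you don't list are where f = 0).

peel off the shared t-power: t on [0, 1); 1/2 on [1, 2)
f breaks at 1 into 2 integrals to sum
over [0, 1), the kernel integral of t**3 enters the sum
for t in [1, 2): the term is ∫ t**2/2·t^(s-1)

on [0, 1): t**3
on [1, 2): t**2/2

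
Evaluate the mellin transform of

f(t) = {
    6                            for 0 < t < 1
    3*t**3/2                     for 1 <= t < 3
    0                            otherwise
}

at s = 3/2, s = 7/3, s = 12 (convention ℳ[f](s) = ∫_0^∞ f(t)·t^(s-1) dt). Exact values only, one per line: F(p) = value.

f breaks at 1 into 2 integrals to sum
over [0, 1), the kernel integral of 6 enters the sum
between 1 and 3 the integrand is 3*t**3/2·t^(s-1)

F(3/2) = 11/3 + 27*sqrt(3)
F(7/3) = 513/224 + 2187*3**(1/3)/32
F(12) = 14348911/10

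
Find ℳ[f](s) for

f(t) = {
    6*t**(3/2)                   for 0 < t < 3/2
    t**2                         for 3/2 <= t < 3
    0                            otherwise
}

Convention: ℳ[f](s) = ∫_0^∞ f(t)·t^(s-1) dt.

(3**(s + 2)*(2*s + 3) + 12*(3/2)**(s + 3/2)*(s + 2) - (3/2)**(s + 2)*(2*s + 3))/((s + 2)*(2*s + 3))
  Re(s) > -3/2

split f at 3/2: ℳ[f](s) collects 2 kernel integrals
the [0, 3/2) slice contributes ∫ 6*t**(3/2)·t^(s-1) dt
on [3/2, 3): add ∫ t**2·t^(s-1) dt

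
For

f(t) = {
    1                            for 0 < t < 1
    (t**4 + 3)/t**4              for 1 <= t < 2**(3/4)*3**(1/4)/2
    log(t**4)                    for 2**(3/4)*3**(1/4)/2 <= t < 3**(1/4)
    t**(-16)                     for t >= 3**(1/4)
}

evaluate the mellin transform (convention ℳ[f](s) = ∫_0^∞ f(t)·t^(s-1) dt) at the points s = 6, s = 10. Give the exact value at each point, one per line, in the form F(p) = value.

F(6) = -3/2 - 89*sqrt(3)/270 - sqrt(6)*log(3)/8 + sqrt(6)*log(2)/8 + sqrt(3)*log(3)/2 + 23*sqrt(6)/24
F(10) = -461*sqrt(3)/1350 - 1/2 - 9*sqrt(6)*log(3)/80 + 9*sqrt(6)*log(2)/80 + 213*sqrt(6)/400 + 9*sqrt(3)*log(3)/10

undo the power substitution: 1 on [0, 1); (t**2 + 3)/t**2 on [1, sqrt(6)/2); log(t**2) on [sqrt(6)/2, sqrt(3)); …
back out the power substitution: 1 on [0, 1); (t + 3)/t on [1, 3/2); log(t) on [3/2, 3); …
remove the shared t-power first: t on [0, 1); t + 3 on [1, 3/2); t*log(t) on [3/2, 3); …
decompose at 1, 2**(3/4)*3**(1/4)/2, 3**(1/4); ℳ[f](s) sums the 4 pieces' integrals
the [0, 1) slice contributes ∫ 1·t^(s-1) dt
∫ over [1, 2**(3/4)*3**(1/4)/2) of (t**4 + 3)/t**4·t^(s-1) joins the sum
∫ log(t**4)·t^(s-1) over [2**(3/4)*3**(1/4)/2, 3**(1/4))
over [3**(1/4), ∞), the kernel integral of t**(-16) enters the sum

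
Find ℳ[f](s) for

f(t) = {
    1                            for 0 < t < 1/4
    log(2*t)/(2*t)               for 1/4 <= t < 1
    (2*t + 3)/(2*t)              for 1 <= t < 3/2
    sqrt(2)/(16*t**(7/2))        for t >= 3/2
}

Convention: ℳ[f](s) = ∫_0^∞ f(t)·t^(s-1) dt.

2**(1 - s)*(54*2**(2*s - 2)*s*(s - 1)*(2*s - 7)*log(2) - 54*2**(2*s - 2)*s*(2*s - 7) - 270*2**(2*s - 2)*(s - 1)**2*(2*s - 7) - 162*2**(2*s - 2)*(s - 1)*(2*s - 7) - 4*sqrt(3)*6**(s - 1)*s*(s - 1)**2 + 324*6**(s - 1)*(s - 1)**2*(2*s - 7) + 162*6**(s - 1)*(s - 1)*(2*s - 7) + 54*s*(s - 1)*(2*s - 7)*log(2) + 54*s*(2*s - 7) + 27*(s - 1)**2*(2*s - 7))/(54*2**s*s*(s - 1)**2*(2*s - 7))
  0 < Re(s) < 7/2

remove the common scale on t first: 1 on [0, 1/2); log(t)/t on [1/2, 2); (t + 3)/t on [2, 3); …
invert the shared t-power to get t on [0, 1/2); log(t) on [1/2, 2); t + 3 on [2, 3); …
slice at 1/4, 1, 3/2, transform all 4 pieces, and sum them
on [0, 1/4) integrate f = 1 against the kernel
∫ over [1/4, 1) of log(2*t)/(2*t)·t^(s-1) joins the sum
[1, 3/2) adds the kernel integral of (2*t + 3)/(2*t)
segment 3/2 to ∞ holds sqrt(2)/(16*t**(7/2)); add its integral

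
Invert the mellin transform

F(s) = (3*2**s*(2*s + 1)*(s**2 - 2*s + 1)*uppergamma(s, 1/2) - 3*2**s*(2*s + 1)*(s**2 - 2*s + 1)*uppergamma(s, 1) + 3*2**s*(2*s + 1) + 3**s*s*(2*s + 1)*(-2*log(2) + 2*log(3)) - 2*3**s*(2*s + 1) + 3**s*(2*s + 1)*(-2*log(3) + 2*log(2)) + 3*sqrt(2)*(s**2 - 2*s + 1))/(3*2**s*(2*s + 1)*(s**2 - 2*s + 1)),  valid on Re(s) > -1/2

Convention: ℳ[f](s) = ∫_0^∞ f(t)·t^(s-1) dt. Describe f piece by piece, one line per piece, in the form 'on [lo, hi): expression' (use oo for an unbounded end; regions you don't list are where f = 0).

on [0, 1/2): sqrt(t)
on [1/2, 1): exp(-t)
on [1, 3/2): log(t)/t

integrate the 3 segments split at 1/2, 1, then add the results
piece [0, 1/2): integrate sqrt(t) against the kernel
the [1/2, 1) slice contributes ∫ exp(-t)·t^(s-1) dt
between 1 and 3/2 the integrand is log(t)/t·t^(s-1)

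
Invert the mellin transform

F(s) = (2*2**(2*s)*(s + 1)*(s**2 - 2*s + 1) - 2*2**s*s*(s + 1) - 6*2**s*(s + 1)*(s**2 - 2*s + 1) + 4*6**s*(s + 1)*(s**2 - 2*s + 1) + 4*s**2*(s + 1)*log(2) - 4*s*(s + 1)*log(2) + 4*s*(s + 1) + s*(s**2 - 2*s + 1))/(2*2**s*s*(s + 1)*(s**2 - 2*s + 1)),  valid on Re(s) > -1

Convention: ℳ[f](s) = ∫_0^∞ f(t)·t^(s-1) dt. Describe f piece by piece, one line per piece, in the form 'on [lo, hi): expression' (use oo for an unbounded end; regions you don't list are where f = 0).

treat the 4 regions marked off by 1/2, 1, 2 separately and sum
segment [0, 1/2) carries t; integrate it
on [1/2, 1): add ∫ log(t)/t·t^(s-1) dt
∫ over [1, 2) of 3·t^(s-1) joins the sum
on [2, 3): add ∫ 2·t^(s-1) dt

on [0, 1/2): t
on [1/2, 1): log(t)/t
on [1, 2): 3
on [2, 3): 2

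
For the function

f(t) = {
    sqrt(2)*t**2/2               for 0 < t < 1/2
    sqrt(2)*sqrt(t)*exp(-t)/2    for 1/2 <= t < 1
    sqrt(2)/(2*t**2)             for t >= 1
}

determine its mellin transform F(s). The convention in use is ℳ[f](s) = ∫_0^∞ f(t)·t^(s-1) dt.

2**(-s - 3)*(2**(s + 5/2)*(-s - 2) + 2**(s + 5/2)*(s - 2)*(s + 2)*uppergamma(s + 1/2, 1/2) - 2**(s + 5/2)*(s - 2)*(s + 2)*uppergamma(s + 1/2, 1) + sqrt(2)*(s - 2))/((s - 2)*(s + 2))
  -2 < Re(s) < 2

back out the common scale on t: 2*sqrt(2)*t**2 on [0, 1/4); sqrt(t)*exp(-2*t) on [1/4, 1/2); sqrt(2)/(8*t**2) on [1/2, ∞)
reversing the shared t-power: 2*sqrt(2)*t**(3/2) on [0, 1/4); exp(-2*t) on [1/4, 1/2); sqrt(2)/(8*t**(5/2)) on [1/2, ∞)
peel off the common scale on t: t**(3/2) on [0, 1/2); exp(-t) on [1/2, 1); t**(-5/2) on [1, ∞)
treat the 3 regions marked off by 1/2, 1 separately and sum
piece [0, 1/2): integrate sqrt(2)*t**2/2 against the kernel
segment [1/2, 1) carries sqrt(2)*sqrt(t)*exp(-t)/2; integrate it
over [1, ∞), the kernel integral of sqrt(2)/(2*t**2) enters the sum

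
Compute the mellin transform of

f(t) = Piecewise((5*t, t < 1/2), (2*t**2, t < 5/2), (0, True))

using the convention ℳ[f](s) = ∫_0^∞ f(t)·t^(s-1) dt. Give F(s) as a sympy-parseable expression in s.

summing 2 kernel integrals split by 1/2 yields ℳ[f](s)
between 0 and 1/2 the integrand is 5*t·t^(s-1)
segment [1/2, 5/2) carries 2*t**2; integrate it

(25*5**s*(s + 1) + 4*s + 9)/(2*2**s*(s + 1)*(s + 2))
  Re(s) > -1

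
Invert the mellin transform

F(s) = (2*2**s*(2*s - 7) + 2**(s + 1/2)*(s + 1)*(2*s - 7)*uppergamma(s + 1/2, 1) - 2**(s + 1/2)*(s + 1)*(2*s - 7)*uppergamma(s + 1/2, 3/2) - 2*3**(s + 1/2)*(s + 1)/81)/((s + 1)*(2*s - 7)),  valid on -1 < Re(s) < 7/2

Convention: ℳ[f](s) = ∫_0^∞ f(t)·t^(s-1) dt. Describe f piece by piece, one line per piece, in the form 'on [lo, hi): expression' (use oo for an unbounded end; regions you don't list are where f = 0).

on [0, 2): t
on [2, 3): sqrt(t)*exp(-t/2)
on [3, oo): t**(-7/2)

undo the shared t-power: sqrt(t) on [0, 2); exp(-t/2) on [2, 3); t**(-4) on [3, ∞)
along the cuts 2, 3, ℳ[f](s) splits into 3 integrals
between 0 and 2 the integrand is t·t^(s-1)
piece [2, 3): integrate sqrt(t)*exp(-t/2) against the kernel
on [3, ∞): add ∫ t**(-7/2)·t^(s-1) dt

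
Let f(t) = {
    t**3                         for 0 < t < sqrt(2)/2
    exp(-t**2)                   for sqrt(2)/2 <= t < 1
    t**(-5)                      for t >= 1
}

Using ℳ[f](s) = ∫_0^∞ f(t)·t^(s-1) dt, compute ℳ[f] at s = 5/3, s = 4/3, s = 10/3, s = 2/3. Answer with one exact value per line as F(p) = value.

back out the power substitution: t**(3/2) on [0, 1/2); exp(-t) on [1/2, 1); t**(-5/2) on [1, ∞)
treat the 3 regions marked off by sqrt(2)/2, 1 separately and sum
∫ t**3·t^(s-1) over [0, sqrt(2)/2)
∫ over [sqrt(2)/2, 1) of exp(-t**2)·t^(s-1) joins the sum
[1, ∞) adds the kernel integral of t**(-5)

F(5/3) = -uppergamma(5/6, 1)/2 + 3*2**(2/3)/112 + uppergamma(5/6, 1/2)/2 + 3/10
F(4/3) = -uppergamma(2/3, 1)/2 + 3*2**(5/6)/104 + 3/11 + uppergamma(2/3, 1/2)/2
F(10/3) = -uppergamma(5/3, 1)/2 + 3*2**(5/6)/304 + uppergamma(5/3, 1/2)/2 + 3/5
F(2/3) = -uppergamma(1/3, 1)/2 + 3*2**(1/6)/44 + 3/13 + uppergamma(1/3, 1/2)/2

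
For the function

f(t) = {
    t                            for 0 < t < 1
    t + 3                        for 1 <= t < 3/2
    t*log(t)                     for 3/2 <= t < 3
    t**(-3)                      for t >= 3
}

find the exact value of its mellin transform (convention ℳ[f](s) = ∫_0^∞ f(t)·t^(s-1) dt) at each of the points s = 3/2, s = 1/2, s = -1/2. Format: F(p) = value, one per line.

F(3/2) = -922*sqrt(3)/675 - 2 + 213*sqrt(6)/100 + log(2**(9*sqrt(6)/20)*3**(-9*sqrt(6)/20 + 18*sqrt(3)/5))
F(1/2) = -6 - 178*sqrt(3)/135 + log(2**(sqrt(6)/2)*3**(-sqrt(6)/2 + 2*sqrt(3))) + 23*sqrt(6)/6
F(-1/2) = -2266*sqrt(3)/567 + sqrt(6) + log(2**(sqrt(6))*3**(-sqrt(6) + 2*sqrt(3))) + 6

slice at 1, 3/2, 3, transform all 4 pieces, and sum them
∫ over [0, 1) of t·t^(s-1) joins the sum
on [1, 3/2): add ∫ (t + 3)·t^(s-1) dt
segment 3/2 to 3 holds t*log(t); add its integral
piece [3, ∞): integrate t**(-3) against the kernel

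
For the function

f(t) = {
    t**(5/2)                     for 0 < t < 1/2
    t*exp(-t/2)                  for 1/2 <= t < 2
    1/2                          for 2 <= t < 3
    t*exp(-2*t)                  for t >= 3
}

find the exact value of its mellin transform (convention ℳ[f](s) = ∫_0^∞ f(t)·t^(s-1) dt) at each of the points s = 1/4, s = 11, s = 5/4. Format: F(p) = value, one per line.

F(1/4) = -43*2**(1/4)/22 - 2*2**(1/4)*uppergamma(5/4, 1) + 2**(3/4)*uppergamma(5/4, 6)/4 + 2*2**(1/4)*uppergamma(5/4, 1/4) + 2*3**(1/4)
F(11) = -444436938752*exp(-1) + sqrt(2)/221184 + 175099/22 + 61640757*exp(-6)/16 + 214975636319885*exp(-1/4)/1024
F(5/4) = -4*2**(1/4)*uppergamma(9/4, 1) - 47*2**(1/4)/60 + 2**(3/4)*uppergamma(9/4, 6)/8 + 6*3**(1/4)/5 + 4*2**(1/4)*uppergamma(9/4, 1/4)

peel off the shared t-power: t**(3/2) on [0, 1/2); exp(-t/2) on [1/2, 2); 1/(2*t) on [2, 3); …
summing 4 kernel integrals split by 1/2, 2, 3 yields ℳ[f](s)
the [0, 1/2) slice contributes ∫ t**(5/2)·t^(s-1) dt
the [1/2, 2) slice contributes ∫ t*exp(-t/2)·t^(s-1) dt
over [2, 3), the kernel integral of 1/2 enters the sum
∫ t*exp(-2*t)·t^(s-1) over [3, ∞)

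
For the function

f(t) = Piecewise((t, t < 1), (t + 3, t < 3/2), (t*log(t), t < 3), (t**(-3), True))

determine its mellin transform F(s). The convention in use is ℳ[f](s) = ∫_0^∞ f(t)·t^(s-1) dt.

(-162*2**s*s*(s - 3)*(s**2 + 2*s + 1) - 162*2**s*(s - 3)*(s**2 + 2*s + 1) - 81*3**s*s**2*(s - 3)*(s + 1)*log(3) + 81*3**s*s**2*(s - 3)*(s + 1)*log(2) - 81*3**s*s*(s - 3)*(s + 1)*log(3) + 81*3**s*s*(s - 3)*(s + 1)*log(2) + 81*3**s*s*(s - 3)*(s + 1) + 243*3**s*s*(s - 3)*(s**2 + 2*s + 1) + 162*3**s*(s - 3)*(s**2 + 2*s + 1) + 162*6**s*s**2*(s - 3)*(s + 1)*log(3) - 162*6**s*s*(s - 3)*(s + 1) + 162*6**s*s*(s - 3)*(s + 1)*log(3) - 2*6**s*s*(s + 1)*(s**2 + 2*s + 1))/(54*2**s*s*(s - 3)*(s + 1)*(s**2 + 2*s + 1))
  -1 < Re(s) < 3

breakpoints 1, 3/2, 3: one integral from each of the 4 segments
[0, 1) adds the kernel integral of t
piece [1, 3/2): integrate (t + 3) against the kernel
for t in [3/2, 3): the term is ∫ t*log(t)·t^(s-1)
piece [3, ∞): integrate t**(-3) against the kernel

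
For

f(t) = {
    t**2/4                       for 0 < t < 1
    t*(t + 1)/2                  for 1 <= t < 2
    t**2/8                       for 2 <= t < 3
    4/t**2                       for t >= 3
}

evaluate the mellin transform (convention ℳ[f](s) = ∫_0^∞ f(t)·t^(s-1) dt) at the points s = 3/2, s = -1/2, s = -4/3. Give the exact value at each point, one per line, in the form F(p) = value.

F(3/2) = -19/70 + 58*sqrt(2)/35 + 305*sqrt(3)/84
F(-1/2) = -7/6 + 167*sqrt(3)/540 + 3*sqrt(2)/2
F(-4/3) = -3*2**(2/3)/16 + 437*3**(2/3)/2160 + 9/8

remove the common scale on t first: t**2 on [0, 1/2); t*(2*t + 1) on [1/2, 1); t**2/2 on [1, 3/2); …
invert the shared t-power to get t on [0, 1/2); 2*t + 1 on [1/2, 1); t/2 on [1, 3/2); …
linearity at 1, 2, 3 turns ℳ[f](s) into 4 summed integrals
∫ t**2/4·t^(s-1) over [0, 1)
over [1, 2), the kernel integral of t*(t + 1)/2 enters the sum
piece [2, 3): integrate t**2/8 against the kernel
the [3, ∞) slice contributes ∫ 4/t**2·t^(s-1) dt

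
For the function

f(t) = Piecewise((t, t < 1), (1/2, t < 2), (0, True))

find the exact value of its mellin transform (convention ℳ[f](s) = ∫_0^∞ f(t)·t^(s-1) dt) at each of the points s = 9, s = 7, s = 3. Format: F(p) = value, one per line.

F(9) = 1282/45
F(7) = 515/56
F(3) = 17/12

treat the 2 regions marked off by 1 separately and sum
segment [0, 1) carries t; integrate it
piece [1, 2): integrate 1/2 against the kernel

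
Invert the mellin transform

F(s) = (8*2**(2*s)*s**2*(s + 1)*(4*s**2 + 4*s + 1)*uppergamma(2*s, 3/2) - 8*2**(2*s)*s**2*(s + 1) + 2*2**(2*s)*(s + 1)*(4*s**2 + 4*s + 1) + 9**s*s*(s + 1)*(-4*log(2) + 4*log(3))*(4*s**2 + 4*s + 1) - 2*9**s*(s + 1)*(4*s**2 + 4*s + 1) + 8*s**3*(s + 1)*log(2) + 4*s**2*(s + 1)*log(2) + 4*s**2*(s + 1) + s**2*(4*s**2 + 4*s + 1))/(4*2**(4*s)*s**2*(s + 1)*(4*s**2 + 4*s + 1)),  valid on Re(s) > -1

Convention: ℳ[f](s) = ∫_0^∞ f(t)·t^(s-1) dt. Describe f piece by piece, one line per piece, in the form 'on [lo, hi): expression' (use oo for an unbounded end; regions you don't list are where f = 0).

on [0, 1/16): 4*t
on [1/16, 1/4): 2*sqrt(t)*log(2*sqrt(t))
on [1/4, 9/16): log(2*sqrt(t))
on [9/16, oo): exp(-2*sqrt(t))

remove the power substitution first: 4*t**2 on [0, 1/4); 2*t*log(2*t) on [1/4, 1/2); log(2*t) on [1/2, 3/4); …
remove the common scale on t first: t**2 on [0, 1/2); t*log(t) on [1/2, 1); log(t) on [1, 3/2); …
cuts at 1/16, 1/4, 9/16: linearity sums the 4 kernel integrals
∫ 4*t·t^(s-1) over [0, 1/16)
piece [1/16, 1/4): integrate 2*sqrt(t)*log(2*sqrt(t)) against the kernel
on [1/4, 9/16) integrate f = log(2*sqrt(t)) against the kernel
segment 9/16 to ∞ holds exp(-2*sqrt(t)); add its integral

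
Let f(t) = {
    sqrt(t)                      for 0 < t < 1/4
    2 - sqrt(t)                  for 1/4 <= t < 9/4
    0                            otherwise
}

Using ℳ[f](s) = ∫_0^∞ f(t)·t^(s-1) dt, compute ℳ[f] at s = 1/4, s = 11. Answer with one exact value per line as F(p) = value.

F(1/4) = sqrt(2)*(-10 + 9*sqrt(3))/3
F(11) = 407953774893/1061158912

back out the power substitution: t on [0, 1/2); 2 - t on [1/2, 3/2)
summing 2 kernel integrals split by 1/4 yields ℳ[f](s)
segment [0, 1/4) carries sqrt(t); integrate it
on [1/4, 9/4): add ∫ (2 - sqrt(t))·t^(s-1) dt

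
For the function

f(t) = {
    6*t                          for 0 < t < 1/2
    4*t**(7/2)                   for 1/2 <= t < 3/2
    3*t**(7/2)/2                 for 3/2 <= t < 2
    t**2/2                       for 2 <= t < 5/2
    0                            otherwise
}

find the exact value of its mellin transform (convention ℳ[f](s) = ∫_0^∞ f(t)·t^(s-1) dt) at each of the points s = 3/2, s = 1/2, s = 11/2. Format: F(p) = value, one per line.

decompose at 1/2, 3/2, 2; ℳ[f](s) sums the 4 pieces' integrals
on [0, 1/2): add ∫ 6*t·t^(s-1) dt
segment 1/2 to 3/2 holds 4*t**(7/2); add its integral
[3/2, 2) adds the kernel integral of 3*t**(7/2)/2
the [2, 5/2) slice contributes ∫ t**2/2·t^(s-1) dt

F(3/2) = -59*sqrt(2)/70 + 125*sqrt(10)/112 + 4279/320
F(1/2) = sqrt(2)/5 + 5*sqrt(10)/8 + 1165/128
F(11/2) = -53203*sqrt(2)/6240 + 15625*sqrt(10)/768 + 884839/9216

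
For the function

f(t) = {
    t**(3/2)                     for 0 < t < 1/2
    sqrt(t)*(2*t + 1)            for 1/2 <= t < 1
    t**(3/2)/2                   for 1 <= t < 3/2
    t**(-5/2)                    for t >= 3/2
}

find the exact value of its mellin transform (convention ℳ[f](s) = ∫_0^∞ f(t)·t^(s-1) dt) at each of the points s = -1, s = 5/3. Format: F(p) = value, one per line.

F(-1) = 1 + 599*sqrt(6)/1134 + sqrt(2)
F(5/3) = 2**(5/6)*(-1530 + 9240*2**(1/6) + 13169*3**(1/6))/19760

undo the shared t-power: t on [0, 1/2); 2*t + 1 on [1/2, 1); t/2 on [1, 3/2); …
decompose at 1/2, 1, 3/2; ℳ[f](s) sums the 4 pieces' integrals
for t in [0, 1/2): the term is ∫ t**(3/2)·t^(s-1)
segment [1/2, 1) carries sqrt(t)*(2*t + 1); integrate it
∫ t**(3/2)/2·t^(s-1) over [1, 3/2)
∫ t**(-5/2)·t^(s-1) over [3/2, ∞)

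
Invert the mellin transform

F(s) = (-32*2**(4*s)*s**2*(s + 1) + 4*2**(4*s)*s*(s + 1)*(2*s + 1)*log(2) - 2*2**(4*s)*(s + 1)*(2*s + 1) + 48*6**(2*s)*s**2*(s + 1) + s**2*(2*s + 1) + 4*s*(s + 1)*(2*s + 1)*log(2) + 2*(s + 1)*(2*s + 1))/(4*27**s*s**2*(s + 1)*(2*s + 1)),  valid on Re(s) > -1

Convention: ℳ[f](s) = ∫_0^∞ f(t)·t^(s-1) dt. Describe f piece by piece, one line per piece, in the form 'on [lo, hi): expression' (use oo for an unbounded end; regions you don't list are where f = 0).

invert the common scale on t to get 9*t/4 on [0, 1/9); log(3*sqrt(t)/2) on [1/9, 16/9); 3*sqrt(t) on [16/9, 4)
remove the power substitution first: 9*t**2/4 on [0, 1/3); log(3*t/2) on [1/3, 4/3); 3*t on [4/3, 2)
back out the common scale on t: t**2 on [0, 1/2); log(t) on [1/2, 2); 2*t on [2, 3)
treat the 3 regions marked off by 1/27, 16/27 separately and sum
[0, 1/27) adds the kernel integral of 27*t/4
piece [1/27, 16/27): integrate log(3*sqrt(3)*sqrt(t)/2) against the kernel
the [16/27, 4/3) slice contributes ∫ 3*sqrt(3)*sqrt(t)·t^(s-1) dt

on [0, 1/27): 27*t/4
on [1/27, 16/27): log(3*sqrt(3)*sqrt(t)/2)
on [16/27, 4/3): 3*sqrt(3)*sqrt(t)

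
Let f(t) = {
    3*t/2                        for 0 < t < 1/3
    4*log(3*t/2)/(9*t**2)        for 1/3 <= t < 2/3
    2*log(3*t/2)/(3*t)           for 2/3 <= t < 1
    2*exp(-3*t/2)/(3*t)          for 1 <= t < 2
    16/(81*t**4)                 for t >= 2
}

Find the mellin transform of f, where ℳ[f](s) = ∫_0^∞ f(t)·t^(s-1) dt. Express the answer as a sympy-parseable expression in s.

2**(1 - s)*(108*2**(s - 1)*(s - 4)*(s - 1)**2*(s + 1)*(-2*s + (s - 1)**2 + 3)*uppergamma(s - 1, 3/2) - 108*2**(s - 1)*(s - 4)*(s - 1)**2*(s + 1)*(-2*s + (s - 1)**2 + 3)*uppergamma(s - 1, 3) - 108*2**(s - 1)*(s - 4)*(s - 1)**2*(s + 1) + 108*2**(s - 1)*(s - 4)*(s + 1)*(-2*s + (s - 1)**2 + 3) - 108*3**(s - 1)*(s - 4)*(s - 1)*(s + 1)*(-2*s + (s - 1)**2 + 3)*log(2) + 108*3**(s - 1)*(s - 4)*(s - 1)*(s + 1)*(-2*s + (s - 1)**2 + 3)*log(3) - 108*3**(s - 1)*(s - 4)*(s + 1)*(-2*s + (s - 1)**2 + 3) - 4*6**(s - 1)*(s - 1)**2*(s + 1)*(-2*s + (s - 1)**2 + 3) + 216*(s - 4)*(s - 1)**3*(s + 1)*log(2) - 216*(s - 4)*(s - 1)**2*(s + 1)*log(2) + 216*(s - 4)*(s - 1)**2*(s + 1) + 27*(s - 4)*(s - 1)**2*(-2*s + (s - 1)**2 + 3))/(108*(3/2)**s*(s - 4)*(s - 1)**2*(s + 1)*(-2*s + (s - 1)**2 + 3))
  -1 < Re(s) < 4

reversing the common scale on t: t on [0, 1/2); log(t)/t**2 on [1/2, 1); log(t)/t on [1, 3/2); …
invert the shared t-power to get t**2 on [0, 1/2); log(t)/t on [1/2, 1); log(t) on [1, 3/2); …
the 5 pieces separated at 1/3, 2/3, 1, 2 each add one integral
∫ over [0, 1/3) of 3*t/2·t^(s-1) joins the sum
between 1/3 and 2/3 the integrand is 4*log(3*t/2)/(9*t**2)·t^(s-1)
for t in [2/3, 1): the term is ∫ 2*log(3*t/2)/(3*t)·t^(s-1)
on [1, 2) integrate f = 2*exp(-3*t/2)/(3*t) against the kernel
over [2, ∞), the kernel integral of 16/(81*t**4) enters the sum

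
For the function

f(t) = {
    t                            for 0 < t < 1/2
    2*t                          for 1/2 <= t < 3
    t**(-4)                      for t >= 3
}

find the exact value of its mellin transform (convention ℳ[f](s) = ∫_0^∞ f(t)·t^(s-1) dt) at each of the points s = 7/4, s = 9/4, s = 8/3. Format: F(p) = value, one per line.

F(7/4) = 2**(1/4)*(-243 + 17540*6**(3/4))/5346
F(9/4) = 2**(3/4)*(-63 + 27320*6**(1/4))/3276
F(8/3) = 2**(1/3)*(-9 + 3910*6**(2/3))/528

breakpoints 1/2, 3: one integral from each of the 3 segments
between 0 and 1/2 the integrand is t·t^(s-1)
on [1/2, 3): add ∫ 2*t·t^(s-1) dt
between 3 and ∞ the integrand is t**(-4)·t^(s-1)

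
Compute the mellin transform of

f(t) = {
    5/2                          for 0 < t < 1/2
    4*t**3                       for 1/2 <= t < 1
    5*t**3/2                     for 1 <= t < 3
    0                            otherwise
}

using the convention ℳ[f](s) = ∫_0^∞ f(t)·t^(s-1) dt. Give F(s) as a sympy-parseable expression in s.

(3*2**s*s + 135*6**s*s + 4*s + 15)/(2*2**s*s*(s + 3))
  Re(s) > 0

slice at 1/2, 1, transform all 3 pieces, and sum them
piece [0, 1/2): integrate 5/2 against the kernel
segment 1/2 to 1 holds 4*t**3; add its integral
between 1 and 3 the integrand is 5*t**3/2·t^(s-1)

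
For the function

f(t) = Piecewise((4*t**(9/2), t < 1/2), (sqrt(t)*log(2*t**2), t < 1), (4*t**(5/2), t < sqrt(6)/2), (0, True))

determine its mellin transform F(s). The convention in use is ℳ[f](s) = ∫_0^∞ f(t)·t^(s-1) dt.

2**(-s - 3/2)*(4*2**(s + 1/2)*(2*s + 1)*(2*s + 5)*(2*s + 9)*log(2) + 2**(s + 9/2)*(-2*s - 9)*(2*s + 1)**2 - 2**(s + 9/2)*(2*s + 5)*(2*s + 9) + 6**(s/2 + 5/4)*(2*s + 1)**2*(8*s + 36) + (2*s + 1)**2*(2*s + 5) + 4*(2*s + 1)*(2*s + 5)*(2*s + 9)*log(2) + 16*(2*s + 5)*(2*s + 9))/((2*s + 1)**2*(2*s + 5)*(2*s + 9))
  Re(s) > -9/2

invert the shared t-power to get 4*t**4 on [0, 1/2); log(2*t**2) on [1/2, 1); 4*t**2 on [1, sqrt(6)/2)
undo the power substitution: 4*t**2 on [0, 1/4); log(2*t) on [1/4, 1); 4*t on [1, 3/2)
undo the common scale on t: t**2 on [0, 1/2); log(t) on [1/2, 2); 2*t on [2, 3)
along the cuts 1/2, 1, ℳ[f](s) splits into 3 integrals
segment 0 to 1/2 holds 4*t**(9/2); add its integral
segment 1/2 to 1 holds sqrt(t)*log(2*t**2); add its integral
between 1 and sqrt(6)/2 the integrand is 4*t**(5/2)·t^(s-1)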